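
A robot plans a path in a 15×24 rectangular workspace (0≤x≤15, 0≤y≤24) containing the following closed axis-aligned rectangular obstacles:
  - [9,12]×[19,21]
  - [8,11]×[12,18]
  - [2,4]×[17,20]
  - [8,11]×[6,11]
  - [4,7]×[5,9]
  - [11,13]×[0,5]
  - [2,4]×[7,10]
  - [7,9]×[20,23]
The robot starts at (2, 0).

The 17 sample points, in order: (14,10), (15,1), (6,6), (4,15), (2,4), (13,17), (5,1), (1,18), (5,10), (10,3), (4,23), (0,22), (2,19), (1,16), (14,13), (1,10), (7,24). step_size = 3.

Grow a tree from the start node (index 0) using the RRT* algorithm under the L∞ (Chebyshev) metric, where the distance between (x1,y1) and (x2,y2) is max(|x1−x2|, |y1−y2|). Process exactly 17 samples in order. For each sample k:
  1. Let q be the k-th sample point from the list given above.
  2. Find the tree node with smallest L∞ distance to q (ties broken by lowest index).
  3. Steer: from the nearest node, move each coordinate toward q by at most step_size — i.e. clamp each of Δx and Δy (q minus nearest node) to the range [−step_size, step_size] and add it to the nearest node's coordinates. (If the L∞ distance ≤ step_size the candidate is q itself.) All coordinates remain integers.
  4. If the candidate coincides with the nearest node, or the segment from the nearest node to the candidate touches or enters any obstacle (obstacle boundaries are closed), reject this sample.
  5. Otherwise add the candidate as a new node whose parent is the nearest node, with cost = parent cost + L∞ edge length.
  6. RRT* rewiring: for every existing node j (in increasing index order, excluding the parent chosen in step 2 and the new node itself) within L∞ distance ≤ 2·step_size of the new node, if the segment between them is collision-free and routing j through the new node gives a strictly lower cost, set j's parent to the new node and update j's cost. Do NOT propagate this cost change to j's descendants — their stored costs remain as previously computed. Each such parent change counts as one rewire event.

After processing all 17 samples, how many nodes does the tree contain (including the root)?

Node count: 11

1. q=(14,10) nearest=0 d=12 new=(5,3) → add node 1 parent=0 cost=3
2. q=(15,1) nearest=1 d=10 new=(8,1) → add node 2 parent=1 cost=6
3. q=(6,6) nearest=1 d=3 new=(6,6) → blocked by [4,7]×[5,9], reject
4. q=(4,15) nearest=1 d=12 new=(4,6) → blocked by [4,7]×[5,9], reject
5. q=(2,4) nearest=1 d=3 new=(2,4) → add node 3 parent=1 cost=6
6. q=(13,17) nearest=3 d=13 new=(5,7) → blocked by [4,7]×[5,9], reject
7. q=(5,1) nearest=1 d=2 new=(5,1) → add node 4 parent=1 cost=5
8. q=(1,18) nearest=3 d=14 new=(1,7) → add node 5 parent=3 cost=9
9. q=(5,10) nearest=5 d=4 new=(4,10) → blocked by [2,4]×[7,10], reject
10. q=(10,3) nearest=2 d=2 new=(10,3) → add node 6 parent=2 cost=8
11. q=(4,23) nearest=5 d=16 new=(4,10) → blocked by [2,4]×[7,10], reject
12. q=(0,22) nearest=5 d=15 new=(0,10) → add node 7 parent=5 cost=12
13. q=(2,19) nearest=7 d=9 new=(2,13) → add node 8 parent=7 cost=15
14. q=(1,16) nearest=8 d=3 new=(1,16) → add node 9 parent=8 cost=18
15. q=(14,13) nearest=1 d=10 new=(8,6) → blocked by [8,11]×[6,11], reject
16. q=(1,10) nearest=7 d=1 new=(1,10) → add node 10 parent=7 cost=13
17. q=(7,24) nearest=9 d=8 new=(4,19) → blocked by [2,4]×[17,20], reject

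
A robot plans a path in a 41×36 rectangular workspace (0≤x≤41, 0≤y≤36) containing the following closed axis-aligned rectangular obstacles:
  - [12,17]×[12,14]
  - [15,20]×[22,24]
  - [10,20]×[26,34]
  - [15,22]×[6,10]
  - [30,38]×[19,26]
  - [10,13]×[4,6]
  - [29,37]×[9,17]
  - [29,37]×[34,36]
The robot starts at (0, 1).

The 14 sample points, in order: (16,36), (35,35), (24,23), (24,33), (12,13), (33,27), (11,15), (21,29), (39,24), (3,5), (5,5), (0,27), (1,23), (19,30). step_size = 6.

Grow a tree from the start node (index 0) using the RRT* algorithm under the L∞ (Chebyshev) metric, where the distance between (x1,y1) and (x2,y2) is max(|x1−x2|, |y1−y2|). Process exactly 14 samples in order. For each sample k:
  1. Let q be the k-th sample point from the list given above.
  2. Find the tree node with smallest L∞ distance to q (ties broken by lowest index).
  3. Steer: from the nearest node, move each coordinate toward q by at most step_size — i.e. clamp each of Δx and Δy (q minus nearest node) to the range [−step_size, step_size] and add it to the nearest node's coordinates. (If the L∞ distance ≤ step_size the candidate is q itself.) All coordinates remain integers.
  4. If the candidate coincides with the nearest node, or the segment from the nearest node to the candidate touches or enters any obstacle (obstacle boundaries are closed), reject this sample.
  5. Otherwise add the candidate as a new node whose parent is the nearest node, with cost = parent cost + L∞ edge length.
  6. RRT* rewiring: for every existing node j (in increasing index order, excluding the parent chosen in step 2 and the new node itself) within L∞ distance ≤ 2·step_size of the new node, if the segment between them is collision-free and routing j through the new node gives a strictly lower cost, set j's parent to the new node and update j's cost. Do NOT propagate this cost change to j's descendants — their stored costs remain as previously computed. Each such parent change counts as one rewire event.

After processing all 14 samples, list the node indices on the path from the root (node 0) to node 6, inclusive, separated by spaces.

Path: 0 1 2 5 6

1. q=(16,36) nearest=0 d=35 new=(6,7) → add node 1 parent=0 cost=6
2. q=(35,35) nearest=1 d=29 new=(12,13) → blocked by [12,17]×[12,14], reject
3. q=(24,23) nearest=1 d=18 new=(12,13) → blocked by [12,17]×[12,14], reject
4. q=(24,33) nearest=1 d=26 new=(12,13) → blocked by [12,17]×[12,14], reject
5. q=(12,13) nearest=1 d=6 new=(12,13) → blocked by [12,17]×[12,14], reject
6. q=(33,27) nearest=1 d=27 new=(12,13) → blocked by [12,17]×[12,14], reject
7. q=(11,15) nearest=1 d=8 new=(11,13) → add node 2 parent=1 cost=12
8. q=(21,29) nearest=2 d=16 new=(17,19) → blocked by [12,17]×[12,14], reject
9. q=(39,24) nearest=2 d=28 new=(17,19) → blocked by [12,17]×[12,14], reject
10. q=(3,5) nearest=1 d=3 new=(3,5) → add node 3 parent=1 cost=9
11. q=(5,5) nearest=1 d=2 new=(5,5) → add node 4 parent=1 cost=8
12. q=(0,27) nearest=2 d=14 new=(5,19) → add node 5 parent=2 cost=18
13. q=(1,23) nearest=5 d=4 new=(1,23) → add node 6 parent=5 cost=22
14. q=(19,30) nearest=5 d=14 new=(11,25) → add node 7 parent=5 cost=24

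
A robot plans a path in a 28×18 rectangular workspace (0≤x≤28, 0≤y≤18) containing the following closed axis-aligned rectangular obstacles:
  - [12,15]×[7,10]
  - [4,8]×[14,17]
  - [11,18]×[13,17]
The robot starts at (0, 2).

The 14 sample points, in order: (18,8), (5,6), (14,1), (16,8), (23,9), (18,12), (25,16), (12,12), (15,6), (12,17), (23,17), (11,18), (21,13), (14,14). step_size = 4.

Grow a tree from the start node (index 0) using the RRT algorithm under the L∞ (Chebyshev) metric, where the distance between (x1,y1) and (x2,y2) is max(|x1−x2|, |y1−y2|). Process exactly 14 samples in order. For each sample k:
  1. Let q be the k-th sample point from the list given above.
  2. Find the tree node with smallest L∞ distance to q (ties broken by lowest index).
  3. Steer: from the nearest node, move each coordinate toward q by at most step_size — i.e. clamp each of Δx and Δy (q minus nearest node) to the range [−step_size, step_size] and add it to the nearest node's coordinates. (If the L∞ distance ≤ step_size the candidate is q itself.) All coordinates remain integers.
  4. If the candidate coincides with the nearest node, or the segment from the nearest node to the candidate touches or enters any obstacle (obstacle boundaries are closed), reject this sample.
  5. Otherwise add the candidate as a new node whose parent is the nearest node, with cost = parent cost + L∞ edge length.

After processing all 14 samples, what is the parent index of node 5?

Parent of node 5: 4

1. q=(18,8) nearest=0 d=18 new=(4,6) → add node 1 parent=0 cost=4
2. q=(5,6) nearest=1 d=1 new=(5,6) → add node 2 parent=1 cost=5
3. q=(14,1) nearest=2 d=9 new=(9,2) → add node 3 parent=2 cost=9
4. q=(16,8) nearest=3 d=7 new=(13,6) → add node 4 parent=3 cost=13
5. q=(23,9) nearest=4 d=10 new=(17,9) → blocked by [12,15]×[7,10], reject
6. q=(18,12) nearest=4 d=6 new=(17,10) → blocked by [12,15]×[7,10], reject
7. q=(25,16) nearest=4 d=12 new=(17,10) → blocked by [12,15]×[7,10], reject
8. q=(12,12) nearest=4 d=6 new=(12,10) → blocked by [12,15]×[7,10], reject
9. q=(15,6) nearest=4 d=2 new=(15,6) → add node 5 parent=4 cost=15
10. q=(12,17) nearest=1 d=11 new=(8,10) → add node 6 parent=1 cost=8
11. q=(23,17) nearest=4 d=11 new=(17,10) → blocked by [12,15]×[7,10], reject
12. q=(11,18) nearest=6 d=8 new=(11,14) → blocked by [11,18]×[13,17], reject
13. q=(21,13) nearest=5 d=7 new=(19,10) → add node 7 parent=5 cost=19
14. q=(14,14) nearest=7 d=5 new=(15,14) → blocked by [11,18]×[13,17], reject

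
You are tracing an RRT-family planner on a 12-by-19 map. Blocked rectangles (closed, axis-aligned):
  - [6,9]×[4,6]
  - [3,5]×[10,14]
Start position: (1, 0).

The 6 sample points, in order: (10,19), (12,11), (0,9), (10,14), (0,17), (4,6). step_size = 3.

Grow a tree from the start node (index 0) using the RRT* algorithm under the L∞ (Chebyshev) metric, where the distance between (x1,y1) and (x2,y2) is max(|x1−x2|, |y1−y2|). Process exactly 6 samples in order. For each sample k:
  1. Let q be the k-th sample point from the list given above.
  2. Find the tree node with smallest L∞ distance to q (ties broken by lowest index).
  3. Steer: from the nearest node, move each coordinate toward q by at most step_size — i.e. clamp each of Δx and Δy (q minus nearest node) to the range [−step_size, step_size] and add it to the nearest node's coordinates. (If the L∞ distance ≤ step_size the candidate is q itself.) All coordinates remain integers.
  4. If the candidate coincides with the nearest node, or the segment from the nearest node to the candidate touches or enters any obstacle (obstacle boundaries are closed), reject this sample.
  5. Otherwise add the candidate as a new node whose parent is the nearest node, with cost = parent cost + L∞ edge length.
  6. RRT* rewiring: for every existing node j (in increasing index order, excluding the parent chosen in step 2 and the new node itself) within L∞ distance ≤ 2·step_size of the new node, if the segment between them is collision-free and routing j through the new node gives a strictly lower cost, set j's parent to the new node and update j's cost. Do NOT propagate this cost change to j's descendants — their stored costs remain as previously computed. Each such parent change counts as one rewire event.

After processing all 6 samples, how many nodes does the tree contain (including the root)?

Node count: 5

1. q=(10,19) nearest=0 d=19 new=(4,3) → add node 1 parent=0 cost=3
2. q=(12,11) nearest=1 d=8 new=(7,6) → blocked by [6,9]×[4,6], reject
3. q=(0,9) nearest=1 d=6 new=(1,6) → add node 2 parent=1 cost=6
4. q=(10,14) nearest=2 d=9 new=(4,9) → add node 3 parent=2 cost=9
5. q=(0,17) nearest=3 d=8 new=(1,12) → blocked by [3,5]×[10,14], reject
6. q=(4,6) nearest=1 d=3 new=(4,6) → add node 4 parent=1 cost=6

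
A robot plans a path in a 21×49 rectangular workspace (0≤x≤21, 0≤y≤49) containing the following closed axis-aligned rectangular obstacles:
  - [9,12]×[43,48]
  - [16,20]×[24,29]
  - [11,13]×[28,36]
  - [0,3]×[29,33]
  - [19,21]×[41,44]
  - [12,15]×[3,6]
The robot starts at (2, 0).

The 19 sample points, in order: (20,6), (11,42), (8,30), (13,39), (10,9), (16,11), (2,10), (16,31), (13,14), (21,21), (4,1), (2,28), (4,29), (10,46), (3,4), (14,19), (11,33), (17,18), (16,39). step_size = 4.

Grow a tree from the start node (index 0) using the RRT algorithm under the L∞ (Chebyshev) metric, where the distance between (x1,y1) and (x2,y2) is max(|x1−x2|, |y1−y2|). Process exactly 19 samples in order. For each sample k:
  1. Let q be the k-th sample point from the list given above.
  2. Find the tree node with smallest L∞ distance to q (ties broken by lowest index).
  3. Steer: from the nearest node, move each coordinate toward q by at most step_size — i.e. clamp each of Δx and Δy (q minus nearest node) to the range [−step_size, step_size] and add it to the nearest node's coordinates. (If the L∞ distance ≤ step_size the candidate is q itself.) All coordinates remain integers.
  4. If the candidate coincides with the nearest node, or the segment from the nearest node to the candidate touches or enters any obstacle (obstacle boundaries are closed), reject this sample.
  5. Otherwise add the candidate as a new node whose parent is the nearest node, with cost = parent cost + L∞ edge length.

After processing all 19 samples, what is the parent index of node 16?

1. q=(20,6) nearest=0 d=18 new=(6,4) → add node 1 parent=0 cost=4
2. q=(11,42) nearest=1 d=38 new=(10,8) → add node 2 parent=1 cost=8
3. q=(8,30) nearest=2 d=22 new=(8,12) → add node 3 parent=2 cost=12
4. q=(13,39) nearest=3 d=27 new=(12,16) → add node 4 parent=3 cost=16
5. q=(10,9) nearest=2 d=1 new=(10,9) → add node 5 parent=2 cost=9
6. q=(16,11) nearest=4 d=5 new=(16,12) → add node 6 parent=4 cost=20
7. q=(2,10) nearest=1 d=6 new=(2,8) → add node 7 parent=1 cost=8
8. q=(16,31) nearest=4 d=15 new=(16,20) → add node 8 parent=4 cost=20
9. q=(13,14) nearest=4 d=2 new=(13,14) → add node 9 parent=4 cost=18
10. q=(21,21) nearest=8 d=5 new=(20,21) → add node 10 parent=8 cost=24
11. q=(4,1) nearest=0 d=2 new=(4,1) → add node 11 parent=0 cost=2
12. q=(2,28) nearest=4 d=12 new=(8,20) → add node 12 parent=4 cost=20
13. q=(4,29) nearest=12 d=9 new=(4,24) → add node 13 parent=12 cost=24
14. q=(10,46) nearest=13 d=22 new=(8,28) → add node 14 parent=13 cost=28
15. q=(3,4) nearest=1 d=3 new=(3,4) → add node 15 parent=1 cost=7
16. q=(14,19) nearest=8 d=2 new=(14,19) → add node 16 parent=8 cost=22
17. q=(11,33) nearest=14 d=5 new=(11,32) → blocked by [11,13]×[28,36], reject
18. q=(17,18) nearest=8 d=2 new=(17,18) → add node 17 parent=8 cost=22
19. q=(16,39) nearest=14 d=11 new=(12,32) → blocked by [11,13]×[28,36], reject

Parent of node 16: 8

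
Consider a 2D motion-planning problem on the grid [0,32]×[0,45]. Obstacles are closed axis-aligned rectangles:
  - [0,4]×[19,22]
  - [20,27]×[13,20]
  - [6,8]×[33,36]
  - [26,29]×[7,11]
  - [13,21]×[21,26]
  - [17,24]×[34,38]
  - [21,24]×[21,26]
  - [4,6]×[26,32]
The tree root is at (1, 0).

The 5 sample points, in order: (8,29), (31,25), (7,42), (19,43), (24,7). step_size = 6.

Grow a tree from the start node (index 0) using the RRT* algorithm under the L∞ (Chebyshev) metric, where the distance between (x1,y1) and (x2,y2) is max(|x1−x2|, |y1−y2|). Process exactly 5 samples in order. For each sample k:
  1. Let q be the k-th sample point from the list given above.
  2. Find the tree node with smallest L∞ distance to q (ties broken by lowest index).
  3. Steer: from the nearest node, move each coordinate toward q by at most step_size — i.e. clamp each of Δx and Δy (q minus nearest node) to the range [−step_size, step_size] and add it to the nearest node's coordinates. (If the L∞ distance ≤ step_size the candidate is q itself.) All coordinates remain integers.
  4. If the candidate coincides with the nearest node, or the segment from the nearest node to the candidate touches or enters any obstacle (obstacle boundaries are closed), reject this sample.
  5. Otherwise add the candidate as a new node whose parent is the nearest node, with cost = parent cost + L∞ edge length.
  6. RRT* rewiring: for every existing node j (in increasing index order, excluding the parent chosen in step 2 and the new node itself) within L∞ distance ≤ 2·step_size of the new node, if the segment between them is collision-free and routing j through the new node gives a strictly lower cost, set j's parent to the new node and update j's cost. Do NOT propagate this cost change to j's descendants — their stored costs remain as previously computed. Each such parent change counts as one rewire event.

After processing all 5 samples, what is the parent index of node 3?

Parent of node 3: 2

1. q=(8,29) nearest=0 d=29 new=(7,6) → add node 1 parent=0 cost=6
2. q=(31,25) nearest=1 d=24 new=(13,12) → add node 2 parent=1 cost=12
3. q=(7,42) nearest=2 d=30 new=(7,18) → add node 3 parent=2 cost=18
4. q=(19,43) nearest=3 d=25 new=(13,24) → blocked by [13,21]×[21,26], reject
5. q=(24,7) nearest=2 d=11 new=(19,7) → add node 4 parent=2 cost=18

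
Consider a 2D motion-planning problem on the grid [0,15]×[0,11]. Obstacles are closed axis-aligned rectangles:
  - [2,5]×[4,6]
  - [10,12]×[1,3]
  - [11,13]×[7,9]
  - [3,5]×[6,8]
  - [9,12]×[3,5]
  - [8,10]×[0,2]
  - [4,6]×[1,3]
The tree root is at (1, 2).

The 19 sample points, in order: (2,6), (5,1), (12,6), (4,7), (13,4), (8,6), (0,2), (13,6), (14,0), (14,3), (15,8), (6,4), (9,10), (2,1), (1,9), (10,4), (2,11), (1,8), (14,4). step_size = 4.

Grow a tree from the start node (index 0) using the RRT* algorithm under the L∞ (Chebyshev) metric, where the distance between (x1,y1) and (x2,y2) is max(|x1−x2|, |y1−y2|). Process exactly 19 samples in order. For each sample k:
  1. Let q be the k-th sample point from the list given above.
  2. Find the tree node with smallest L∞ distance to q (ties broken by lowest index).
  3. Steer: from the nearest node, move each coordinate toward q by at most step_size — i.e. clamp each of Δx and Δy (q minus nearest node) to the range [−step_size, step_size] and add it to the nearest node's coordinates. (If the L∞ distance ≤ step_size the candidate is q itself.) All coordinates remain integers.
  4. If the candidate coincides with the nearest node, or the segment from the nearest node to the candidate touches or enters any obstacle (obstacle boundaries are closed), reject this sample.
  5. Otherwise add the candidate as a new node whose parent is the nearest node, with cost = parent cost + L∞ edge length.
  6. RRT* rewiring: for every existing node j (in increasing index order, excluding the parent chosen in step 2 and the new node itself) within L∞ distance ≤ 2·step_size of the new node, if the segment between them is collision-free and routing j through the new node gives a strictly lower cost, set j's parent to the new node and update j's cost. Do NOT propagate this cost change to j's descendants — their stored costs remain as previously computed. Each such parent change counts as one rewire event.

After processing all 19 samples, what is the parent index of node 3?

Parent of node 3: 0

1. q=(2,6) nearest=0 d=4 new=(2,6) → blocked by [2,5]×[4,6], reject
2. q=(5,1) nearest=0 d=4 new=(5,1) → blocked by [4,6]×[1,3], reject
3. q=(12,6) nearest=0 d=11 new=(5,6) → blocked by [2,5]×[4,6], reject
4. q=(4,7) nearest=0 d=5 new=(4,6) → blocked by [2,5]×[4,6], reject
5. q=(13,4) nearest=0 d=12 new=(5,4) → blocked by [2,5]×[4,6], reject
6. q=(8,6) nearest=0 d=7 new=(5,6) → blocked by [2,5]×[4,6], reject
7. q=(0,2) nearest=0 d=1 new=(0,2) → add node 1 parent=0 cost=1
8. q=(13,6) nearest=0 d=12 new=(5,6) → blocked by [2,5]×[4,6], reject
9. q=(14,0) nearest=0 d=13 new=(5,0) → add node 2 parent=0 cost=4
10. q=(14,3) nearest=2 d=9 new=(9,3) → blocked by [9,12]×[3,5], reject
11. q=(15,8) nearest=2 d=10 new=(9,4) → blocked by [9,12]×[3,5], reject
12. q=(6,4) nearest=2 d=4 new=(6,4) → blocked by [4,6]×[1,3], reject
13. q=(9,10) nearest=0 d=8 new=(5,6) → blocked by [2,5]×[4,6], reject
14. q=(2,1) nearest=0 d=1 new=(2,1) → add node 3 parent=0 cost=1
15. q=(1,9) nearest=0 d=7 new=(1,6) → add node 4 parent=0 cost=4
16. q=(10,4) nearest=2 d=5 new=(9,4) → blocked by [9,12]×[3,5], reject
17. q=(2,11) nearest=4 d=5 new=(2,10) → add node 5 parent=4 cost=8
18. q=(1,8) nearest=4 d=2 new=(1,8) → add node 6 parent=4 cost=6
19. q=(14,4) nearest=2 d=9 new=(9,4) → blocked by [9,12]×[3,5], reject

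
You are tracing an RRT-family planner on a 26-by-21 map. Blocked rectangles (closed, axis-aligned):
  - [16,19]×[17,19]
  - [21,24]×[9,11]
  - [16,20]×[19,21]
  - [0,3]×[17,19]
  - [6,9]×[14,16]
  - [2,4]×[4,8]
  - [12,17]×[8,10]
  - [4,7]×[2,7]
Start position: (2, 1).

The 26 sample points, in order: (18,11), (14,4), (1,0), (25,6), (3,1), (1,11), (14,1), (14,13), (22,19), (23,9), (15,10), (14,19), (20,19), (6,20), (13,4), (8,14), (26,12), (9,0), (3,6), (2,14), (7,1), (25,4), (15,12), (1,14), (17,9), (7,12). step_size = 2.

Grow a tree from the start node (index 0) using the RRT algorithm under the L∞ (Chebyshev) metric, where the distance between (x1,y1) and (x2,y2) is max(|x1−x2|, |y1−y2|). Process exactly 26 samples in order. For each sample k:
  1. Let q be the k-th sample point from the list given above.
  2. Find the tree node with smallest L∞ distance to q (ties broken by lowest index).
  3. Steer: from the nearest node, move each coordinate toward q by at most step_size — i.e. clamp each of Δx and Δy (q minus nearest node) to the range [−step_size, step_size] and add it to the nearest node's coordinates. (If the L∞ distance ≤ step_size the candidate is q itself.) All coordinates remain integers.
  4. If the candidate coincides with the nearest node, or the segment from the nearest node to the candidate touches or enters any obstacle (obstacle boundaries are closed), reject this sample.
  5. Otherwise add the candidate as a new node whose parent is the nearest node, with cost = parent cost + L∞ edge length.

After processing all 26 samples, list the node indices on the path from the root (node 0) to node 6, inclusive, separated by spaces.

Path: 0 2 4 5 6

1. q=(18,11) nearest=0 d=16 new=(4,3) → blocked by [4,7]×[2,7], reject
2. q=(14,4) nearest=0 d=12 new=(4,3) → blocked by [4,7]×[2,7], reject
3. q=(1,0) nearest=0 d=1 new=(1,0) → add node 1 parent=0 cost=1
4. q=(25,6) nearest=0 d=23 new=(4,3) → blocked by [4,7]×[2,7], reject
5. q=(3,1) nearest=0 d=1 new=(3,1) → add node 2 parent=0 cost=1
6. q=(1,11) nearest=0 d=10 new=(1,3) → add node 3 parent=0 cost=2
7. q=(14,1) nearest=2 d=11 new=(5,1) → add node 4 parent=2 cost=3
8. q=(14,13) nearest=0 d=12 new=(4,3) → blocked by [4,7]×[2,7], reject
9. q=(22,19) nearest=4 d=18 new=(7,3) → blocked by [4,7]×[2,7], reject
10. q=(23,9) nearest=4 d=18 new=(7,3) → blocked by [4,7]×[2,7], reject
11. q=(15,10) nearest=4 d=10 new=(7,3) → blocked by [4,7]×[2,7], reject
12. q=(14,19) nearest=3 d=16 new=(3,5) → blocked by [2,4]×[4,8], reject
13. q=(20,19) nearest=0 d=18 new=(4,3) → blocked by [4,7]×[2,7], reject
14. q=(6,20) nearest=3 d=17 new=(3,5) → blocked by [2,4]×[4,8], reject
15. q=(13,4) nearest=4 d=8 new=(7,3) → blocked by [4,7]×[2,7], reject
16. q=(8,14) nearest=3 d=11 new=(3,5) → blocked by [2,4]×[4,8], reject
17. q=(26,12) nearest=4 d=21 new=(7,3) → blocked by [4,7]×[2,7], reject
18. q=(9,0) nearest=4 d=4 new=(7,0) → add node 5 parent=4 cost=5
19. q=(3,6) nearest=3 d=3 new=(3,5) → blocked by [2,4]×[4,8], reject
20. q=(2,14) nearest=3 d=11 new=(2,5) → blocked by [2,4]×[4,8], reject
21. q=(7,1) nearest=5 d=1 new=(7,1) → add node 6 parent=5 cost=6
22. q=(25,4) nearest=5 d=18 new=(9,2) → add node 7 parent=5 cost=7
23. q=(15,12) nearest=7 d=10 new=(11,4) → add node 8 parent=7 cost=9
24. q=(1,14) nearest=8 d=10 new=(9,6) → add node 9 parent=8 cost=11
25. q=(17,9) nearest=8 d=6 new=(13,6) → add node 10 parent=8 cost=11
26. q=(7,12) nearest=9 d=6 new=(7,8) → add node 11 parent=9 cost=13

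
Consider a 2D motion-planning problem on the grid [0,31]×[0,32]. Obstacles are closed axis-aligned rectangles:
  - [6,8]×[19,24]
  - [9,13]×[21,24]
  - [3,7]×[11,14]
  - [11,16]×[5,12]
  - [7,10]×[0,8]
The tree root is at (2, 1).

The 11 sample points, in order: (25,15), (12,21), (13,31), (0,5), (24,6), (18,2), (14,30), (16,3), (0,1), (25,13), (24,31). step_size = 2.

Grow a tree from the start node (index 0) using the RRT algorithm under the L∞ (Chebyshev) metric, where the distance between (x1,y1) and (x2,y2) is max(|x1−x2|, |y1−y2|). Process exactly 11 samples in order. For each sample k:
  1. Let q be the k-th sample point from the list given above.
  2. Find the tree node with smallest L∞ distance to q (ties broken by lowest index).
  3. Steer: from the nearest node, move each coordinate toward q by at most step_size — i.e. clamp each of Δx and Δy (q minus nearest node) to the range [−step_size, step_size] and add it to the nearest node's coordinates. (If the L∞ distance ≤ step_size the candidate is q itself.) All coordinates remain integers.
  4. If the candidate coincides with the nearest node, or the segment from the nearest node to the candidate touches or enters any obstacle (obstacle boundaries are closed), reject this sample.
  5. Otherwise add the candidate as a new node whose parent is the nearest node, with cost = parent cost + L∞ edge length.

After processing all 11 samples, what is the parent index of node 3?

Parent of node 3: 0

1. q=(25,15) nearest=0 d=23 new=(4,3) → add node 1 parent=0 cost=2
2. q=(12,21) nearest=1 d=18 new=(6,5) → add node 2 parent=1 cost=4
3. q=(13,31) nearest=2 d=26 new=(8,7) → blocked by [7,10]×[0,8], reject
4. q=(0,5) nearest=0 d=4 new=(0,3) → add node 3 parent=0 cost=2
5. q=(24,6) nearest=2 d=18 new=(8,6) → blocked by [7,10]×[0,8], reject
6. q=(18,2) nearest=2 d=12 new=(8,3) → blocked by [7,10]×[0,8], reject
7. q=(14,30) nearest=2 d=25 new=(8,7) → blocked by [7,10]×[0,8], reject
8. q=(16,3) nearest=2 d=10 new=(8,3) → blocked by [7,10]×[0,8], reject
9. q=(0,1) nearest=0 d=2 new=(0,1) → add node 4 parent=0 cost=2
10. q=(25,13) nearest=2 d=19 new=(8,7) → blocked by [7,10]×[0,8], reject
11. q=(24,31) nearest=2 d=26 new=(8,7) → blocked by [7,10]×[0,8], reject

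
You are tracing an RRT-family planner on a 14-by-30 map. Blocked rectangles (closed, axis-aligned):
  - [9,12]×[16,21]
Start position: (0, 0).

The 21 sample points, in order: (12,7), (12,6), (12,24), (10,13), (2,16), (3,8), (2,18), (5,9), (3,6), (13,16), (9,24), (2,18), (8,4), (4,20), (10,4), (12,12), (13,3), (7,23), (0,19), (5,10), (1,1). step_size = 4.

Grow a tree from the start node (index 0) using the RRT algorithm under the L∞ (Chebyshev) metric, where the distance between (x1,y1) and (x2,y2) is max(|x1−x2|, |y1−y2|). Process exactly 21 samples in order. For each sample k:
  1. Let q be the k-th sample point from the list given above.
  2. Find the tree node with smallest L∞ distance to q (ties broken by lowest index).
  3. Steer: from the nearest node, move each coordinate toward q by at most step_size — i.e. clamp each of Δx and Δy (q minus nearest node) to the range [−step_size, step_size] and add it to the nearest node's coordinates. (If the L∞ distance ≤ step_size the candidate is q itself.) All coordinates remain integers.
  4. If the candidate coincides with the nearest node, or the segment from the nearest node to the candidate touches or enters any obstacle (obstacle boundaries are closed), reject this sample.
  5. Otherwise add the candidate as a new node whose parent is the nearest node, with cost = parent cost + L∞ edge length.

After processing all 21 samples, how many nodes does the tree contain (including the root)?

Node count: 21

1. q=(12,7) nearest=0 d=12 new=(4,4) → add node 1 parent=0 cost=4
2. q=(12,6) nearest=1 d=8 new=(8,6) → add node 2 parent=1 cost=8
3. q=(12,24) nearest=2 d=18 new=(12,10) → add node 3 parent=2 cost=12
4. q=(10,13) nearest=3 d=3 new=(10,13) → add node 4 parent=3 cost=15
5. q=(2,16) nearest=4 d=8 new=(6,16) → add node 5 parent=4 cost=19
6. q=(3,8) nearest=1 d=4 new=(3,8) → add node 6 parent=1 cost=8
7. q=(2,18) nearest=5 d=4 new=(2,18) → add node 7 parent=5 cost=23
8. q=(5,9) nearest=6 d=2 new=(5,9) → add node 8 parent=6 cost=10
9. q=(3,6) nearest=1 d=2 new=(3,6) → add node 9 parent=1 cost=6
10. q=(13,16) nearest=4 d=3 new=(13,16) → add node 10 parent=4 cost=18
11. q=(9,24) nearest=7 d=7 new=(6,22) → add node 11 parent=7 cost=27
12. q=(2,18) nearest=7 d=0 → coincident, reject
13. q=(8,4) nearest=2 d=2 new=(8,4) → add node 12 parent=2 cost=10
14. q=(4,20) nearest=7 d=2 new=(4,20) → add node 13 parent=7 cost=25
15. q=(10,4) nearest=2 d=2 new=(10,4) → add node 14 parent=2 cost=10
16. q=(12,12) nearest=3 d=2 new=(12,12) → add node 15 parent=3 cost=14
17. q=(13,3) nearest=14 d=3 new=(13,3) → add node 16 parent=14 cost=13
18. q=(7,23) nearest=11 d=1 new=(7,23) → add node 17 parent=11 cost=28
19. q=(0,19) nearest=7 d=2 new=(0,19) → add node 18 parent=7 cost=25
20. q=(5,10) nearest=8 d=1 new=(5,10) → add node 19 parent=8 cost=11
21. q=(1,1) nearest=0 d=1 new=(1,1) → add node 20 parent=0 cost=1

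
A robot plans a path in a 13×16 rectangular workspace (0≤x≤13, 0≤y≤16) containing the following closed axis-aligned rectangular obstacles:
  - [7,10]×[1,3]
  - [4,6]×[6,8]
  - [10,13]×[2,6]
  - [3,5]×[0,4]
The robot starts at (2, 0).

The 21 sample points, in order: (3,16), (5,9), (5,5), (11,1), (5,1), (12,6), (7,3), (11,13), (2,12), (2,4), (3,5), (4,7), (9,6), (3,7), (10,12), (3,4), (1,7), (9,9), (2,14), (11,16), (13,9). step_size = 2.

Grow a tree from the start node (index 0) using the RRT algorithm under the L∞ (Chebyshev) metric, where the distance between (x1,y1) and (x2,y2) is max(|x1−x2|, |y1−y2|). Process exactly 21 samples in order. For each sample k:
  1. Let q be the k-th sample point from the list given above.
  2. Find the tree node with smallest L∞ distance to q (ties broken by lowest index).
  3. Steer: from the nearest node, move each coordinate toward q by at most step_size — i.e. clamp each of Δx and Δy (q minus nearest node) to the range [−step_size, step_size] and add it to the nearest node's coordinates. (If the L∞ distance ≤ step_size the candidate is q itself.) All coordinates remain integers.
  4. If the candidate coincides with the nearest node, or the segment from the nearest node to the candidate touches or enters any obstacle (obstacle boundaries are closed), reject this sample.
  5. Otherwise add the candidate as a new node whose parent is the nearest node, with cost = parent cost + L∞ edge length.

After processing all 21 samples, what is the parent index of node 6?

1. q=(3,16) nearest=0 d=16 new=(3,2) → blocked by [3,5]×[0,4], reject
2. q=(5,9) nearest=0 d=9 new=(4,2) → blocked by [3,5]×[0,4], reject
3. q=(5,5) nearest=0 d=5 new=(4,2) → blocked by [3,5]×[0,4], reject
4. q=(11,1) nearest=0 d=9 new=(4,1) → blocked by [3,5]×[0,4], reject
5. q=(5,1) nearest=0 d=3 new=(4,1) → blocked by [3,5]×[0,4], reject
6. q=(12,6) nearest=0 d=10 new=(4,2) → blocked by [3,5]×[0,4], reject
7. q=(7,3) nearest=0 d=5 new=(4,2) → blocked by [3,5]×[0,4], reject
8. q=(11,13) nearest=0 d=13 new=(4,2) → blocked by [3,5]×[0,4], reject
9. q=(2,12) nearest=0 d=12 new=(2,2) → add node 1 parent=0 cost=2
10. q=(2,4) nearest=1 d=2 new=(2,4) → add node 2 parent=1 cost=4
11. q=(3,5) nearest=2 d=1 new=(3,5) → add node 3 parent=2 cost=5
12. q=(4,7) nearest=3 d=2 new=(4,7) → blocked by [4,6]×[6,8], reject
13. q=(9,6) nearest=3 d=6 new=(5,6) → blocked by [4,6]×[6,8], reject
14. q=(3,7) nearest=3 d=2 new=(3,7) → add node 4 parent=3 cost=7
15. q=(10,12) nearest=3 d=7 new=(5,7) → blocked by [4,6]×[6,8], reject
16. q=(3,4) nearest=2 d=1 new=(3,4) → blocked by [3,5]×[0,4], reject
17. q=(1,7) nearest=3 d=2 new=(1,7) → add node 5 parent=3 cost=7
18. q=(9,9) nearest=3 d=6 new=(5,7) → blocked by [4,6]×[6,8], reject
19. q=(2,14) nearest=4 d=7 new=(2,9) → add node 6 parent=4 cost=9
20. q=(11,16) nearest=4 d=9 new=(5,9) → blocked by [4,6]×[6,8], reject
21. q=(13,9) nearest=3 d=10 new=(5,7) → blocked by [4,6]×[6,8], reject

Parent of node 6: 4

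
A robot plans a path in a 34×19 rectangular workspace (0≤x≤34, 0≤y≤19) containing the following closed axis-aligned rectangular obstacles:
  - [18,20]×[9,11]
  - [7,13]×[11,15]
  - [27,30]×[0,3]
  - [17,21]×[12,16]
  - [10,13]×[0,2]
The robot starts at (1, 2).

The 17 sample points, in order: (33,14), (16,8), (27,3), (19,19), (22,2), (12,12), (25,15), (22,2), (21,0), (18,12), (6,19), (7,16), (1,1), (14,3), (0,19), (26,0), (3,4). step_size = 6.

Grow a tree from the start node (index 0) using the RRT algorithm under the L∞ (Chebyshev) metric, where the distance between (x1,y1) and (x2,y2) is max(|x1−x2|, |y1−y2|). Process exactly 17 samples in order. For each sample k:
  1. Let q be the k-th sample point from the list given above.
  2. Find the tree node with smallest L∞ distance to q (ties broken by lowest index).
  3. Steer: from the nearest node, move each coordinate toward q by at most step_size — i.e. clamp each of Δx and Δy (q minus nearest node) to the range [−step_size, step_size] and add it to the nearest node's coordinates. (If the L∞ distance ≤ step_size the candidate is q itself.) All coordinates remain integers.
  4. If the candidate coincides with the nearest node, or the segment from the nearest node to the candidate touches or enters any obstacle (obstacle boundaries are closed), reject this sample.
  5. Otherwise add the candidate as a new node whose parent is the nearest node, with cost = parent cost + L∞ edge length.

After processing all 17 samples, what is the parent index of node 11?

Parent of node 11: 4

1. q=(33,14) nearest=0 d=32 new=(7,8) → add node 1 parent=0 cost=6
2. q=(16,8) nearest=1 d=9 new=(13,8) → add node 2 parent=1 cost=12
3. q=(27,3) nearest=2 d=14 new=(19,3) → add node 3 parent=2 cost=18
4. q=(19,19) nearest=2 d=11 new=(19,14) → blocked by [17,21]×[12,16], reject
5. q=(22,2) nearest=3 d=3 new=(22,2) → add node 4 parent=3 cost=21
6. q=(12,12) nearest=2 d=4 new=(12,12) → blocked by [7,13]×[11,15], reject
7. q=(25,15) nearest=2 d=12 new=(19,14) → blocked by [17,21]×[12,16], reject
8. q=(22,2) nearest=4 d=0 → coincident, reject
9. q=(21,0) nearest=4 d=2 new=(21,0) → add node 5 parent=4 cost=23
10. q=(18,12) nearest=2 d=5 new=(18,12) → blocked by [17,21]×[12,16], reject
11. q=(6,19) nearest=1 d=11 new=(6,14) → add node 6 parent=1 cost=12
12. q=(7,16) nearest=6 d=2 new=(7,16) → add node 7 parent=6 cost=14
13. q=(1,1) nearest=0 d=1 new=(1,1) → add node 8 parent=0 cost=1
14. q=(14,3) nearest=2 d=5 new=(14,3) → add node 9 parent=2 cost=17
15. q=(0,19) nearest=6 d=6 new=(0,19) → add node 10 parent=6 cost=18
16. q=(26,0) nearest=4 d=4 new=(26,0) → add node 11 parent=4 cost=25
17. q=(3,4) nearest=0 d=2 new=(3,4) → add node 12 parent=0 cost=2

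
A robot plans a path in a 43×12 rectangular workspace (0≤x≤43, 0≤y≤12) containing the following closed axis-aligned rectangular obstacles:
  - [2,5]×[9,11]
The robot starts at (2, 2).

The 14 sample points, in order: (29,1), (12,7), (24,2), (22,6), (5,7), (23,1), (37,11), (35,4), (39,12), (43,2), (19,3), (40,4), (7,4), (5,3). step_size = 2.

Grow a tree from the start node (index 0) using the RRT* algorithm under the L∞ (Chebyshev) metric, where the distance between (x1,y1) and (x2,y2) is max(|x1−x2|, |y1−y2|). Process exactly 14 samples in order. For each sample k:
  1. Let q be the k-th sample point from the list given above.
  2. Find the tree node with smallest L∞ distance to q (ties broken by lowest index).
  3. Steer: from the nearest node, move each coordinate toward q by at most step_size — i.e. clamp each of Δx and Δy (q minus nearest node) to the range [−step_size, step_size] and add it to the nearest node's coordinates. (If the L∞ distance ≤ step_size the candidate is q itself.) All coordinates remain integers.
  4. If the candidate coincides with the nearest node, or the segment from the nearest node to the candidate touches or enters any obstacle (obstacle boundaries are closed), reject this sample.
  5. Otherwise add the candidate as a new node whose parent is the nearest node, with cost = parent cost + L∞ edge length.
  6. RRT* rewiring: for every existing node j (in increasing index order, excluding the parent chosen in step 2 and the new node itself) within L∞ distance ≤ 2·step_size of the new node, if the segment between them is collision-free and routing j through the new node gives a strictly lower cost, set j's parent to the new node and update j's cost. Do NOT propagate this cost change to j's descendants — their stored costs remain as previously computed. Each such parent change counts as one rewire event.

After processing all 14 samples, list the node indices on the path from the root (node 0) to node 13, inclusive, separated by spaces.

Path: 0 1 2 13

1. q=(29,1) nearest=0 d=27 new=(4,1) → add node 1 parent=0 cost=2
2. q=(12,7) nearest=1 d=8 new=(6,3) → add node 2 parent=1 cost=4
3. q=(24,2) nearest=2 d=18 new=(8,2) → add node 3 parent=2 cost=6
4. q=(22,6) nearest=3 d=14 new=(10,4) → add node 4 parent=3 cost=8
5. q=(5,7) nearest=2 d=4 new=(5,5) → add node 5 parent=2 cost=6
6. q=(23,1) nearest=4 d=13 new=(12,2) → add node 6 parent=4 cost=10
7. q=(37,11) nearest=6 d=25 new=(14,4) → add node 7 parent=6 cost=12
8. q=(35,4) nearest=7 d=21 new=(16,4) → add node 8 parent=7 cost=14
9. q=(39,12) nearest=8 d=23 new=(18,6) → add node 9 parent=8 cost=16
10. q=(43,2) nearest=9 d=25 new=(20,4) → add node 10 parent=9 cost=18
11. q=(19,3) nearest=10 d=1 new=(19,3) → add node 11 parent=10 cost=19
12. q=(40,4) nearest=10 d=20 new=(22,4) → add node 12 parent=10 cost=20
13. q=(7,4) nearest=2 d=1 new=(7,4) → add node 13 parent=2 cost=5
14. q=(5,3) nearest=2 d=1 new=(5,3) → add node 14 parent=2 cost=5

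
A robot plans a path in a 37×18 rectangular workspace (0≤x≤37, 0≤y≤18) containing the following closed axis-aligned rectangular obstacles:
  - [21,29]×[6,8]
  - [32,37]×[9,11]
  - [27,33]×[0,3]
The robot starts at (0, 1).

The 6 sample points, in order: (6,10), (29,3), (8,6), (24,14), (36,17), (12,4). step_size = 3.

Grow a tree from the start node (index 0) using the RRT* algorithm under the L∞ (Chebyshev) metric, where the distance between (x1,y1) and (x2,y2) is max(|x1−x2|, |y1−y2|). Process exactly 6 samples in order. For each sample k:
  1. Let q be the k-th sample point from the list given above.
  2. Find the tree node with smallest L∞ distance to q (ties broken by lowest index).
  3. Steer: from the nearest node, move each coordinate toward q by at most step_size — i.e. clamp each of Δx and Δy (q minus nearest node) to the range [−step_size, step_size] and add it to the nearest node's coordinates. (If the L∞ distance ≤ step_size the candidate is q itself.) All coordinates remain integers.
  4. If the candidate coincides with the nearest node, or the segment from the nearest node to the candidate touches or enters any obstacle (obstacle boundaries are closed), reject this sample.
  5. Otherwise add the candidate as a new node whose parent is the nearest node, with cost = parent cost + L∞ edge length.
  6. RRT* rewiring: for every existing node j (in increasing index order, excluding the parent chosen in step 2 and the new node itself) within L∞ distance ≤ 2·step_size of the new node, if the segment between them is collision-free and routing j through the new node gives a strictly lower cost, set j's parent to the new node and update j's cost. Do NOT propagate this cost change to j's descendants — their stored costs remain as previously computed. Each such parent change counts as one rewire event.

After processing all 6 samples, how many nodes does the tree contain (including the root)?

Node count: 7

1. q=(6,10) nearest=0 d=9 new=(3,4) → add node 1 parent=0 cost=3
2. q=(29,3) nearest=1 d=26 new=(6,3) → add node 2 parent=1 cost=6
3. q=(8,6) nearest=2 d=3 new=(8,6) → add node 3 parent=2 cost=9
4. q=(24,14) nearest=3 d=16 new=(11,9) → add node 4 parent=3 cost=12
5. q=(36,17) nearest=4 d=25 new=(14,12) → add node 5 parent=4 cost=15
6. q=(12,4) nearest=3 d=4 new=(11,4) → add node 6 parent=3 cost=12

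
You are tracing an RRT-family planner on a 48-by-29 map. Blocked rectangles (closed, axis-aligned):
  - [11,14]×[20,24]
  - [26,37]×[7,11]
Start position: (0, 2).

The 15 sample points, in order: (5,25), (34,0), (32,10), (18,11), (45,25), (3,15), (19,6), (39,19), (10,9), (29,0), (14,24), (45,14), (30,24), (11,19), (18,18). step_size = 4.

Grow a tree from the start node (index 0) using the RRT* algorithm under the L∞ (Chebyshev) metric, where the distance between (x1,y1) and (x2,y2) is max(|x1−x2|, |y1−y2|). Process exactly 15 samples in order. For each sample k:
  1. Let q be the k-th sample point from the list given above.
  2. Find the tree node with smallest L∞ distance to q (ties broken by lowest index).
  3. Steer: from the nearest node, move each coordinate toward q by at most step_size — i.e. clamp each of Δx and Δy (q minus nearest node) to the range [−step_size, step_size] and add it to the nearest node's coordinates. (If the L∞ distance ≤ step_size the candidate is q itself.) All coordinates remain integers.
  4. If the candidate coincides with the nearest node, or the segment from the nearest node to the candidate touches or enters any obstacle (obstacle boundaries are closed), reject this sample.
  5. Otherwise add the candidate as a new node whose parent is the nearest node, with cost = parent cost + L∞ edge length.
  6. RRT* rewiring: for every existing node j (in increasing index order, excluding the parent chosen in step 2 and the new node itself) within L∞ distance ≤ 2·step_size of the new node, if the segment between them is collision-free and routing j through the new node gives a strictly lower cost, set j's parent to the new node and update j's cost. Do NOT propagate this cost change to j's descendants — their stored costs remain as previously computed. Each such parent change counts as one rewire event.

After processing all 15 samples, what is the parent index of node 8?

1. q=(5,25) nearest=0 d=23 new=(4,6) → add node 1 parent=0 cost=4
2. q=(34,0) nearest=1 d=30 new=(8,2) → add node 2 parent=1 cost=8
3. q=(32,10) nearest=2 d=24 new=(12,6) → add node 3 parent=2 cost=12
4. q=(18,11) nearest=3 d=6 new=(16,10) → add node 4 parent=3 cost=16
5. q=(45,25) nearest=4 d=29 new=(20,14) → add node 5 parent=4 cost=20
6. q=(3,15) nearest=1 d=9 new=(3,10) → add node 6 parent=1 cost=8
7. q=(19,6) nearest=4 d=4 new=(19,6) → add node 7 parent=4 cost=20
8. q=(39,19) nearest=5 d=19 new=(24,18) → add node 8 parent=5 cost=24
9. q=(10,9) nearest=3 d=3 new=(10,9) → add node 9 parent=3 cost=15
10. q=(29,0) nearest=7 d=10 new=(23,2) → add node 10 parent=7 cost=24
11. q=(14,24) nearest=5 d=10 new=(16,18) → add node 11 parent=5 cost=24
12. q=(45,14) nearest=8 d=21 new=(28,14) → add node 12 parent=8 cost=28
13. q=(30,24) nearest=8 d=6 new=(28,22) → add node 13 parent=8 cost=28
14. q=(11,19) nearest=11 d=5 new=(12,19) → add node 14 parent=11 cost=28
15. q=(18,18) nearest=11 d=2 new=(18,18) → add node 15 parent=11 cost=26

Parent of node 8: 5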